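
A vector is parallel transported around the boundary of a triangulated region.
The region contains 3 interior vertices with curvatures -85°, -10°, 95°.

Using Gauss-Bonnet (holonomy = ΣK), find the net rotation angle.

Holonomy = total enclosed curvature = (-85°) + (-10°) + 95° = 0°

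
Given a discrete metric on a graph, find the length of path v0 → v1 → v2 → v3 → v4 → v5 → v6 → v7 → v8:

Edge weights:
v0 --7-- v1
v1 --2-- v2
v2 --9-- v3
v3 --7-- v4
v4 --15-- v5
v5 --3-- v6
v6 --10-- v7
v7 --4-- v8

Arc length = 7 + 2 + 9 + 7 + 15 + 3 + 10 + 4 = 57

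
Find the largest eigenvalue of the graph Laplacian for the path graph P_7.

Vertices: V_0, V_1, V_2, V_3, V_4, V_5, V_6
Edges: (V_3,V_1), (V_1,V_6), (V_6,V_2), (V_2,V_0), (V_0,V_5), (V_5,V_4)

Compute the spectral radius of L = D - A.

The path graph P_n has Laplacian eigenvalues λ_k = 2 − 2cos(kπ/n), k = 0, 1, …, n−1. Here n = 7:
k=0: 2 − 2cos(0) = 0.0; k=1: 2 − 2cos(π/7) = 0.1981; k=2: 2 − 2cos(2π/7) = 0.753; k=3: 2 − 2cos(3π/7) = 1.555; k=4: 2 − 2cos(4π/7) = 2.445; k=5: 2 − 2cos(5π/7) = 3.247; k=6: 2 − 2cos(6π/7) = 3.8019.
Laplacian eigenvalues: [0.0, 0.1981, 0.753, 1.555, 2.445, 3.247, 3.8019]. Largest eigenvalue (spectral radius) = 3.8019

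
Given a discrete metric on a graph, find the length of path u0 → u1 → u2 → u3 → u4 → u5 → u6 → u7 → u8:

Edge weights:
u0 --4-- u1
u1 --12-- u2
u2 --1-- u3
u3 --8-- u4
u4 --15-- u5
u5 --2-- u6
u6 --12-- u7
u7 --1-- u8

Arc length = 4 + 12 + 1 + 8 + 15 + 2 + 12 + 1 = 55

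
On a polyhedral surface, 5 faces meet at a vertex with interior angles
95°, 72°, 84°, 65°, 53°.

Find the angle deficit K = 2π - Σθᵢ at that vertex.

Sum of angles = 369°. K = 360° - 369° = -9° = -π/20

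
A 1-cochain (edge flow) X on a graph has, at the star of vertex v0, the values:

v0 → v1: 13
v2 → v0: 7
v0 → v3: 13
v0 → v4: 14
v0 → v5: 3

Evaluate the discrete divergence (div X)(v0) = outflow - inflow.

Divergence = sum of outgoing flows = 13 + (-7) + 13 + 14 + 3 = 36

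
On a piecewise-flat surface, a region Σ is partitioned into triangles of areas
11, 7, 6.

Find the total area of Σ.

11 + 7 + 6 = 24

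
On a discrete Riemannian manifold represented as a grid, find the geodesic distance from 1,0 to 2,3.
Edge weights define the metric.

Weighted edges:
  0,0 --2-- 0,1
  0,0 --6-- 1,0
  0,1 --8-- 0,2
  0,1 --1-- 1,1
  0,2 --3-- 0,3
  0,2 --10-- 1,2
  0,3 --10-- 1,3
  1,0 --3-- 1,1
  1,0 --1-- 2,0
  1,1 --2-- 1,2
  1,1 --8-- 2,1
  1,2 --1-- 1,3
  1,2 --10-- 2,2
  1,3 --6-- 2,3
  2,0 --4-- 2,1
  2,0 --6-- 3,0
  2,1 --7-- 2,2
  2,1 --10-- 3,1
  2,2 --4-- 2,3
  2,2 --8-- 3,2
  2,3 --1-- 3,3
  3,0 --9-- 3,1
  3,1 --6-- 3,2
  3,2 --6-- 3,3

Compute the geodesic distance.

Shortest path: 1,0 → 1,1 → 1,2 → 1,3 → 2,3, total weight = 12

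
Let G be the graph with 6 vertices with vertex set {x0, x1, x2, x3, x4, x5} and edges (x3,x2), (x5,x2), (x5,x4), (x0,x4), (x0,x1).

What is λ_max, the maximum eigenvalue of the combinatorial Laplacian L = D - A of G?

Degrees: deg(x0) = 2, deg(x1) = 1, deg(x2) = 2, deg(x3) = 1, deg(x4) = 2, deg(x5) = 2.
L = D − A with rows/columns ordered (x0, x1, x2, x3, x4, x5):
  [ 2, -1,  0,  0, -1,  0]
  [-1,  1,  0,  0,  0,  0]
  [ 0,  0,  2, -1,  0, -1]
  [ 0,  0, -1,  1,  0,  0]
  [-1,  0,  0,  0,  2, -1]
  [ 0,  0, -1,  0, -1,  2]
Characteristic polynomial: det(λI − L) = λ(λ² − 4λ + 1)(λ − 1)(λ − 2)(λ − 3).
Roots: λ = 0; (λ² − 4λ + 1) = 0 ⇒ λ = 2 ± √3 ≈ 0.2679, 3.7321; (λ − 1) = 0 ⇒ λ = 1; (λ − 2) = 0 ⇒ λ = 2; (λ − 3) = 0 ⇒ λ = 3.
(Check: the roots sum (with multiplicity) to 10, matching trace L = Σdeg = 2·5 = 10.)
Laplacian eigenvalues: [0.0, 0.2679, 1.0, 2.0, 3.0, 3.7321]. Largest eigenvalue (spectral radius) = 3.7321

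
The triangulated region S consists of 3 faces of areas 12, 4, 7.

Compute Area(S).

12 + 4 + 7 = 23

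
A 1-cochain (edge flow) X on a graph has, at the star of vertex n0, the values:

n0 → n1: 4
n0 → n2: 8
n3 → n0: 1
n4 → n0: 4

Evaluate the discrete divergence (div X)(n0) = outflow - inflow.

Divergence = sum of outgoing flows = 4 + 8 + (-1) + (-4) = 7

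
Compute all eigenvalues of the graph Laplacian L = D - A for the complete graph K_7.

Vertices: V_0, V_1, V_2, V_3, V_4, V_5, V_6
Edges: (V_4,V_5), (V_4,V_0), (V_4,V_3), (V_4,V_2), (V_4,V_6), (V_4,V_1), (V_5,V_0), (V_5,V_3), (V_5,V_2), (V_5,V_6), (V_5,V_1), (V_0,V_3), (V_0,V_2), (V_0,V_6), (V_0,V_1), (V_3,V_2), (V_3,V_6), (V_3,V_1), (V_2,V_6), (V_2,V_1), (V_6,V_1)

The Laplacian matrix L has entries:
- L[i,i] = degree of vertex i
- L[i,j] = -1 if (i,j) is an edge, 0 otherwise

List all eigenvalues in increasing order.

For the complete graph K_n, L = nI − J (J = all-ones matrix). J has eigenvalues n (once, eigenvector 𝟙) and 0 (multiplicity n−1), so L has eigenvalues 0 (once) and n (multiplicity n−1). Here n = 7: eigenvalue 0 once and 7 with multiplicity 6.
Laplacian eigenvalues (increasing order): [0.0, 7.0, 7.0, 7.0, 7.0, 7.0, 7.0]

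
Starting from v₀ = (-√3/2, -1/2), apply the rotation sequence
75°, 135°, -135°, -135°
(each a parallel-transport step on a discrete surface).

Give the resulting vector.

Total rotation: 75° + 135° + (-135°) + (-135°) = -60°. Final vector: (-0.8660, 0.5000)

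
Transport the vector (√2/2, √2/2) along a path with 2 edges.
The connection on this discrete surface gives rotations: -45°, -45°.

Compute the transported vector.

Total rotation: (-45°) + (-45°) = -90°. Final vector: (0.7071, -0.7071)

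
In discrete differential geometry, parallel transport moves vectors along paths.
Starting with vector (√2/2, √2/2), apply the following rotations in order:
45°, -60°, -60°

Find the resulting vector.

Total rotation: 45° + (-60°) + (-60°) = -75°. Final vector: (0.8660, -0.5000)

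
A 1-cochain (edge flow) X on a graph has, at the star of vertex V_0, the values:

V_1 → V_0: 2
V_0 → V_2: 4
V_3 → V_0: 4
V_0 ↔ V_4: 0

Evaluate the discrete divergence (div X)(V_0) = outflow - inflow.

Divergence = sum of outgoing flows = (-2) + 4 + (-4) + 0 = -2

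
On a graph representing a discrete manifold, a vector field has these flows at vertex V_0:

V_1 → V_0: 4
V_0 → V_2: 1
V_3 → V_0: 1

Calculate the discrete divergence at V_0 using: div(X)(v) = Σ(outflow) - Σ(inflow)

Divergence = sum of outgoing flows = (-4) + 1 + (-1) = -4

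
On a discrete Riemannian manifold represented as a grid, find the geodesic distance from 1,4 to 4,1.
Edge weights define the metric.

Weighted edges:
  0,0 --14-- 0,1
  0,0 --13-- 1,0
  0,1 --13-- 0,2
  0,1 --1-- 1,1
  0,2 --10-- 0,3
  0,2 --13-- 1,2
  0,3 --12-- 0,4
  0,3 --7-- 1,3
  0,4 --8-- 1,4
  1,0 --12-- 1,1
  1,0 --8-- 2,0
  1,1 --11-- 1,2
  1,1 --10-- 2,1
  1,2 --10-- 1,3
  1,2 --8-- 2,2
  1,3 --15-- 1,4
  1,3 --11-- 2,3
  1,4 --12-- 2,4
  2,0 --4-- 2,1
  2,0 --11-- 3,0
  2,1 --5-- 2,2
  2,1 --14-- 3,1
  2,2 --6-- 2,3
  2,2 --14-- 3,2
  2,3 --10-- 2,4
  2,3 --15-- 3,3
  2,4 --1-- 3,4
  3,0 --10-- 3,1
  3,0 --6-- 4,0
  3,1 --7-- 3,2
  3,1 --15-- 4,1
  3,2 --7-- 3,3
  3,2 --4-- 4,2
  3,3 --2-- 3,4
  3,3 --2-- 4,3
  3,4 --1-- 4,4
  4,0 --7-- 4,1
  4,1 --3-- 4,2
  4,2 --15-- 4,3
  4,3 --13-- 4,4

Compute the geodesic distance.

Shortest path: 1,4 → 2,4 → 3,4 → 3,3 → 3,2 → 4,2 → 4,1, total weight = 29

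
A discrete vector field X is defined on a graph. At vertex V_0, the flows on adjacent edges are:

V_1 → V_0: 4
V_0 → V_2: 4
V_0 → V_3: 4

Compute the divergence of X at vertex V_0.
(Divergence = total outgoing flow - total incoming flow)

Divergence = sum of outgoing flows = (-4) + 4 + 4 = 4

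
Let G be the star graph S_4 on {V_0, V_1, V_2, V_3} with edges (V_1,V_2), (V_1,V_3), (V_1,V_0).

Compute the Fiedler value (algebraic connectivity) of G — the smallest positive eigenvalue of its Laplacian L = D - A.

The star S_4 is the complete bipartite graph K_{1,3} (one hub of degree 3, 3 leaves of degree 1). The Laplacian spectrum of K_{p,q} is 0, p (multiplicity q−1), q (multiplicity p−1), p+q. With p = 1, q = 3: 0 once, 1 with multiplicity 2, and 4 once. (Check: trace L = sum of degrees = 6 = 2·1 + 4.)
Laplacian eigenvalues: [0.0, 1.0, 1.0, 4.0]. Algebraic connectivity (smallest non-zero eigenvalue) = 1.0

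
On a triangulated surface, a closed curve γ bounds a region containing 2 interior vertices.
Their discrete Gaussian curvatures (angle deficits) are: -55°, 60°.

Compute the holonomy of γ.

Holonomy = total enclosed curvature = (-55°) + 60° = 5°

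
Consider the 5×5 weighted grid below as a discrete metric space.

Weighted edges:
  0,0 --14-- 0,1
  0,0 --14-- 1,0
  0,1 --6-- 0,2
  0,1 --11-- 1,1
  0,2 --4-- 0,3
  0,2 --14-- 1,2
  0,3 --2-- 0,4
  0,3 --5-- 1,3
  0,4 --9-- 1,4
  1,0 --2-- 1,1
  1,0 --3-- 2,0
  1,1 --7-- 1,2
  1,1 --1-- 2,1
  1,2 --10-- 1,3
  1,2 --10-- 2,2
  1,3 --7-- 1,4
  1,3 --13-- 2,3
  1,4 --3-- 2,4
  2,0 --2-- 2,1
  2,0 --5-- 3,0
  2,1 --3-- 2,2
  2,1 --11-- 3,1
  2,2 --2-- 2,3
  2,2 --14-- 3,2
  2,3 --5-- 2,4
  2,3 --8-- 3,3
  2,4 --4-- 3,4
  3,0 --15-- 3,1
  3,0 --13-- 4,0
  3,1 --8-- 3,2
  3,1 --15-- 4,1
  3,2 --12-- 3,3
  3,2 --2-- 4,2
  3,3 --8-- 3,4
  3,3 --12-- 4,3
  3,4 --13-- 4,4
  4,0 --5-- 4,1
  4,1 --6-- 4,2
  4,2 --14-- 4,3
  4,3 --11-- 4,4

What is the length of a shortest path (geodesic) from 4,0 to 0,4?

Shortest path: 4,0 → 3,0 → 2,0 → 2,1 → 2,2 → 2,3 → 2,4 → 1,4 → 0,4, total weight = 42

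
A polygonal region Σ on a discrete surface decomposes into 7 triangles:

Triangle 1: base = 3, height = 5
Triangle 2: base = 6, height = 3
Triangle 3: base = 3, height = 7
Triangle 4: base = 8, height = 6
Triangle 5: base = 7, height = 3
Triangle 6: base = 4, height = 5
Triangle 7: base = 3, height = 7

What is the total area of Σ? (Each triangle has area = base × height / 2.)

(1/2)×3×5 + (1/2)×6×3 + (1/2)×3×7 + (1/2)×8×6 + (1/2)×7×3 + (1/2)×4×5 + (1/2)×3×7 = 82.0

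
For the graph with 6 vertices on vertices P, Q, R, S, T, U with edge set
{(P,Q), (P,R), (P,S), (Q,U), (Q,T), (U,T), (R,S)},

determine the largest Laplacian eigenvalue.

Degrees: deg(P) = 3, deg(Q) = 3, deg(R) = 2, deg(S) = 2, deg(T) = 2, deg(U) = 2.
L = D − A with rows/columns ordered (P, Q, R, S, T, U):
  [ 3, -1, -1, -1,  0,  0]
  [-1,  3,  0,  0, -1, -1]
  [-1,  0,  2, -1,  0,  0]
  [-1,  0, -1,  2,  0,  0]
  [ 0, -1,  0,  0,  2, -1]
  [ 0, -1,  0,  0, -1,  2]
Characteristic polynomial: det(λI − L) = λ(λ² − 5λ + 2)(λ − 3)³.
Roots: λ = 0; (λ² − 5λ + 2) = 0 ⇒ λ = (5 ± √17)/2 ≈ 0.4384, 4.5616; (λ − 3) = 0 ⇒ λ = 3 (multiplicity 3).
(Check: the roots sum (with multiplicity) to 14, matching trace L = Σdeg = 2·7 = 14.)
Laplacian eigenvalues: [0.0, 0.4384, 3.0, 3.0, 3.0, 4.5616]. Largest eigenvalue (spectral radius) = 4.5616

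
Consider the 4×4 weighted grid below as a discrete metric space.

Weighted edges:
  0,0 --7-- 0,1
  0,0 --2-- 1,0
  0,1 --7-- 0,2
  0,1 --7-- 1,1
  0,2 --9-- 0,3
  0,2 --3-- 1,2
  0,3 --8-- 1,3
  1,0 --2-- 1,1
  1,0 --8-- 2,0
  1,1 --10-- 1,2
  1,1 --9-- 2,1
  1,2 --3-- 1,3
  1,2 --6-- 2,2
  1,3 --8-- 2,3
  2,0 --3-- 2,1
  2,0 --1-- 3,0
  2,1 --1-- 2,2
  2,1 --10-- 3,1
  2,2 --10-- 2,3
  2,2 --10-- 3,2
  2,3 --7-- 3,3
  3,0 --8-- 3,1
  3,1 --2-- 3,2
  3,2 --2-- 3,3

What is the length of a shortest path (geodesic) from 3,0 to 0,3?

Shortest path: 3,0 → 2,0 → 2,1 → 2,2 → 1,2 → 1,3 → 0,3, total weight = 22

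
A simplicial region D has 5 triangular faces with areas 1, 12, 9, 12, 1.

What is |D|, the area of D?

1 + 12 + 9 + 12 + 1 = 35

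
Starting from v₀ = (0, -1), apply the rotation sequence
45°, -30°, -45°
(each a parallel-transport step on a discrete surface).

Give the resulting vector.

Total rotation: 45° + (-30°) + (-45°) = -30°. Final vector: (-0.5000, -0.8660)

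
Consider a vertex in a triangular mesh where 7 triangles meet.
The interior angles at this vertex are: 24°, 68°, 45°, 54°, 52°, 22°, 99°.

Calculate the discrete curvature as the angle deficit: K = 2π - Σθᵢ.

Sum of angles = 364°. K = 360° - 364° = -4° = -π/45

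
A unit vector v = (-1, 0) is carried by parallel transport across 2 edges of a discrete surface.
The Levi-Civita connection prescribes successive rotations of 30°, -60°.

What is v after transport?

Total rotation: 30° + (-60°) = -30°. Final vector: (-0.8660, 0.5000)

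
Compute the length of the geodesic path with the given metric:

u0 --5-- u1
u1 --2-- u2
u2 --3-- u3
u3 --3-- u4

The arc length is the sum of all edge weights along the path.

Arc length = 5 + 2 + 3 + 3 = 13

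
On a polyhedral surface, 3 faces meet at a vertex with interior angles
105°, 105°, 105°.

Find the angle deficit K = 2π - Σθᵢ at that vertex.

Sum of angles = 315°. K = 360° - 315° = 45° = π/4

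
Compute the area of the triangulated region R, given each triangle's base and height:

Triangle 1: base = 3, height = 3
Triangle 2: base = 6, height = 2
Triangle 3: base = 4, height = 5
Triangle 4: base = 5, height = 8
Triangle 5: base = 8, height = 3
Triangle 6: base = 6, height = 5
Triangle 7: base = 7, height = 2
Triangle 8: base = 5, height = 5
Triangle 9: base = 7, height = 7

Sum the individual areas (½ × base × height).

(1/2)×3×3 + (1/2)×6×2 + (1/2)×4×5 + (1/2)×5×8 + (1/2)×8×3 + (1/2)×6×5 + (1/2)×7×2 + (1/2)×5×5 + (1/2)×7×7 = 111.5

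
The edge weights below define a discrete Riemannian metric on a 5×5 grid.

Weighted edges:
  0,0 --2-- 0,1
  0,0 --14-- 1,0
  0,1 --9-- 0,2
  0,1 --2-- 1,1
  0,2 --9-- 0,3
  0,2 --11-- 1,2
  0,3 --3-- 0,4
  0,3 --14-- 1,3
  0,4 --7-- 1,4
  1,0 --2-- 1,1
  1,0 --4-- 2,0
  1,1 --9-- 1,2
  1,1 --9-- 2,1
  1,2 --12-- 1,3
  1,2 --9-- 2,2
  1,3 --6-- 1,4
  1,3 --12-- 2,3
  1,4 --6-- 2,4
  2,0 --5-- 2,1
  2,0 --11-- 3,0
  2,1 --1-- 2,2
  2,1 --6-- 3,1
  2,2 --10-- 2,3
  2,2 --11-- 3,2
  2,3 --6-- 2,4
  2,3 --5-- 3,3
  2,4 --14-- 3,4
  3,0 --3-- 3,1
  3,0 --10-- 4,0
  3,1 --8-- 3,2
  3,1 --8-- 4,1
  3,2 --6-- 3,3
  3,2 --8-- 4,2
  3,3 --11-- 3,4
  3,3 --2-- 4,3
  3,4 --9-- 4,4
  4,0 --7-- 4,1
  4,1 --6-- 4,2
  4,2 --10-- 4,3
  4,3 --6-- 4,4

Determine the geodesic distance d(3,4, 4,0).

Shortest path: 3,4 → 3,3 → 4,3 → 4,2 → 4,1 → 4,0, total weight = 36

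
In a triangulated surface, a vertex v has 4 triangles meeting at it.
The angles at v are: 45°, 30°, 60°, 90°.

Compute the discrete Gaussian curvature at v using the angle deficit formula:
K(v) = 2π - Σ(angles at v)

Sum of angles = 225°. K = 360° - 225° = 135°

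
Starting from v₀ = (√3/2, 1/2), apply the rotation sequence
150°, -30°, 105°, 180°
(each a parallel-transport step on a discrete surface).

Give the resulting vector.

Total rotation: 150° + (-30°) + 105° + 180° = 405° ≡ 45° (mod 360°). Final vector: (0.2588, 0.9659)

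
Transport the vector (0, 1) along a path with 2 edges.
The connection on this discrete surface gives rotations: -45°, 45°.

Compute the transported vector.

Total rotation: (-45°) + 45° = 0°. Final vector: (0, 1)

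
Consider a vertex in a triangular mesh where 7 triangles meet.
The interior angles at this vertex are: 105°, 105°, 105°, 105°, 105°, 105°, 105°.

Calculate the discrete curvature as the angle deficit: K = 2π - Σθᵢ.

Sum of angles = 735°. K = 360° - 735° = -375°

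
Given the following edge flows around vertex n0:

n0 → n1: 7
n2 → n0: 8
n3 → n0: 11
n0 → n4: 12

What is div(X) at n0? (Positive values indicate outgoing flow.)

Divergence = sum of outgoing flows = 7 + (-8) + (-11) + 12 = 0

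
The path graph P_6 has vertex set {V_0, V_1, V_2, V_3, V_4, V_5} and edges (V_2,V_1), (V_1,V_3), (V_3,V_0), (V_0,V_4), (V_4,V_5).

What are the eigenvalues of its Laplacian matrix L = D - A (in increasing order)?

The path graph P_n has Laplacian eigenvalues λ_k = 2 − 2cos(kπ/n), k = 0, 1, …, n−1. Here n = 6:
k=0: 2 − 2cos(0) = 0.0; k=1: 2 − 2cos(π/6) = 0.2679; k=2: 2 − 2cos(π/3) = 1.0; k=3: 2 − 2cos(π/2) = 2.0; k=4: 2 − 2cos(2π/3) = 3.0; k=5: 2 − 2cos(5π/6) = 3.7321.
Laplacian eigenvalues (increasing order): [0.0, 0.2679, 1.0, 2.0, 3.0, 3.7321]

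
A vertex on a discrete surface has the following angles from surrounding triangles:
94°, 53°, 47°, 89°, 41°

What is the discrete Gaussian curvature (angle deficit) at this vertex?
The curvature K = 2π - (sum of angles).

Sum of angles = 324°. K = 360° - 324° = 36° = π/5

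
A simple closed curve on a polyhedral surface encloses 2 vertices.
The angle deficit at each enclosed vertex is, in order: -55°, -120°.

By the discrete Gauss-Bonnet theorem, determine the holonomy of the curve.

Holonomy = total enclosed curvature = (-55°) + (-120°) = -175°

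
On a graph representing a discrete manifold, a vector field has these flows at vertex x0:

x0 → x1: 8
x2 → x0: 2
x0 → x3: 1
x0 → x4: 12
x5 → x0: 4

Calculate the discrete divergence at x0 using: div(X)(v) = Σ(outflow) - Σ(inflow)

Divergence = sum of outgoing flows = 8 + (-2) + 1 + 12 + (-4) = 15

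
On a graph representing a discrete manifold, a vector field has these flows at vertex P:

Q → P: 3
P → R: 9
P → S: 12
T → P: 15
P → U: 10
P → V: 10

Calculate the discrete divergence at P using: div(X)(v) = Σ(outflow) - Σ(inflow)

Divergence = sum of outgoing flows = (-3) + 9 + 12 + (-15) + 10 + 10 = 23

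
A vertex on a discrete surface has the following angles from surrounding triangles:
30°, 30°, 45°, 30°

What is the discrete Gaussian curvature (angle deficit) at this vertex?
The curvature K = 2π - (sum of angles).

Sum of angles = 135°. K = 360° - 135° = 225°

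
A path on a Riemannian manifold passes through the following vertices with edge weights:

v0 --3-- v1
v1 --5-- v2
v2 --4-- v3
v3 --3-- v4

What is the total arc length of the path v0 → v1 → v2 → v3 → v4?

Arc length = 3 + 5 + 4 + 3 = 15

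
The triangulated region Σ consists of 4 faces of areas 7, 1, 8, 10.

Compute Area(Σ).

7 + 1 + 8 + 10 = 26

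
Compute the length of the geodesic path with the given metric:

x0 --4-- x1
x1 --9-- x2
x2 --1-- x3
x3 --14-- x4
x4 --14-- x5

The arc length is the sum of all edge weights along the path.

Arc length = 4 + 9 + 1 + 14 + 14 = 42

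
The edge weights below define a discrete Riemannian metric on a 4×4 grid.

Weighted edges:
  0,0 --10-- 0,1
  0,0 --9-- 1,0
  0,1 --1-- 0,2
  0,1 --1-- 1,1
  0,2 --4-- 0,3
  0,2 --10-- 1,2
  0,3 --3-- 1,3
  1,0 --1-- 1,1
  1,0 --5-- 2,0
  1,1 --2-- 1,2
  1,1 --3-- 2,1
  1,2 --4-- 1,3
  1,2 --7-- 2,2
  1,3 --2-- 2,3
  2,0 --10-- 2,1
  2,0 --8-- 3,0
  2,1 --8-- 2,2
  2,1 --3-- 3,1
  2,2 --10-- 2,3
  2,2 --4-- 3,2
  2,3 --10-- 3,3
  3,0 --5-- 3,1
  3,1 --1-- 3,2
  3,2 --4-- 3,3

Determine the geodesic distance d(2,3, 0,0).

Shortest path: 2,3 → 1,3 → 1,2 → 1,1 → 1,0 → 0,0, total weight = 18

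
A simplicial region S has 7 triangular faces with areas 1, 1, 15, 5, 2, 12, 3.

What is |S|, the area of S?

1 + 1 + 15 + 5 + 2 + 12 + 3 = 39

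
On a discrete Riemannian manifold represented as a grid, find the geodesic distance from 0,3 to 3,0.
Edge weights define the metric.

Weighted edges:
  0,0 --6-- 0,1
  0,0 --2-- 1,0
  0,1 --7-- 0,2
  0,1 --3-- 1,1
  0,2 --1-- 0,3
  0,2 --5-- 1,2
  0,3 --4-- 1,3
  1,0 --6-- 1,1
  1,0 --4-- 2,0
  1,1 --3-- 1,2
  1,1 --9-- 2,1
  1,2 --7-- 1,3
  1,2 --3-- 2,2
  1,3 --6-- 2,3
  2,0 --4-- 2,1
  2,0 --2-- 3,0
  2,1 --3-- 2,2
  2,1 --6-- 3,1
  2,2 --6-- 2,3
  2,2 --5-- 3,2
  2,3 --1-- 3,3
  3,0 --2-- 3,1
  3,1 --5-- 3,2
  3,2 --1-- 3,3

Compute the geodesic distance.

Shortest path: 0,3 → 0,2 → 1,2 → 2,2 → 2,1 → 2,0 → 3,0, total weight = 18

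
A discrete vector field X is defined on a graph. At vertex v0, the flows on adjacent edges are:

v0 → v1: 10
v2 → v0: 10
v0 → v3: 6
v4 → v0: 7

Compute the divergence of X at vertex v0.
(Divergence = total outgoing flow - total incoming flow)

Divergence = sum of outgoing flows = 10 + (-10) + 6 + (-7) = -1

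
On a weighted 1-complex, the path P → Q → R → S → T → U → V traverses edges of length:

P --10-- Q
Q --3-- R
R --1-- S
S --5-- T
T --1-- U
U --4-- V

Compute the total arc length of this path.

Arc length = 10 + 3 + 1 + 5 + 1 + 4 = 24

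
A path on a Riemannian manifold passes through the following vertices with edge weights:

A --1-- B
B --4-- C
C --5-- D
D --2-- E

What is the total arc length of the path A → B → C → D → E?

Arc length = 1 + 4 + 5 + 2 = 12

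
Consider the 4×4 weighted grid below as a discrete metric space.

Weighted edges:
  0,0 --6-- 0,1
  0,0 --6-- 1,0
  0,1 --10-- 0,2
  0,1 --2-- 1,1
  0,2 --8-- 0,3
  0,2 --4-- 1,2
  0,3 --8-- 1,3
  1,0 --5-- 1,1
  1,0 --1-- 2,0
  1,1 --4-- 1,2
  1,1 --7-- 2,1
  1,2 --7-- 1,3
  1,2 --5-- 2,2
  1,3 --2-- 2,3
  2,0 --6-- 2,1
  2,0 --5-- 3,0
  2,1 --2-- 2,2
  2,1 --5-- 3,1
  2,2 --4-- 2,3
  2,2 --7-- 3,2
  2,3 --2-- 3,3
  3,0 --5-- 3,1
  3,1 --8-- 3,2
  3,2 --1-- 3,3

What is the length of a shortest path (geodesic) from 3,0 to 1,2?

Shortest path: 3,0 → 2,0 → 1,0 → 1,1 → 1,2, total weight = 15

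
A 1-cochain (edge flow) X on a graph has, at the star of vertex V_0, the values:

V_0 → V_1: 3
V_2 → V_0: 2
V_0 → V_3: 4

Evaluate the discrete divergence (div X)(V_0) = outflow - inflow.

Divergence = sum of outgoing flows = 3 + (-2) + 4 = 5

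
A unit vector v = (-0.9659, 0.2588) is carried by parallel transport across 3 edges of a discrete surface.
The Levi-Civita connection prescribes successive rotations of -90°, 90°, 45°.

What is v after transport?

Total rotation: (-90°) + 90° + 45° = 45°. Final vector: (-0.8660, -0.5000)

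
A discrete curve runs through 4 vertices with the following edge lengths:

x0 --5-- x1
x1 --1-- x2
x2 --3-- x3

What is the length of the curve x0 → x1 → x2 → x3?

Arc length = 5 + 1 + 3 = 9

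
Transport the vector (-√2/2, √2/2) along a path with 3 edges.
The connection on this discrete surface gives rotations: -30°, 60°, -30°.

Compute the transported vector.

Total rotation: (-30°) + 60° + (-30°) = 0°. Final vector: (-0.7071, 0.7071)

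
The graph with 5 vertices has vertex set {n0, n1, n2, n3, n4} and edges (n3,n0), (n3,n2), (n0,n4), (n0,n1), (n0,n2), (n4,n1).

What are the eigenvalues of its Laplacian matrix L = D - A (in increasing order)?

Degrees: deg(n0) = 4, deg(n1) = 2, deg(n2) = 2, deg(n3) = 2, deg(n4) = 2.
L = D − A with rows/columns ordered (n0, n1, n2, n3, n4):
  [ 4, -1, -1, -1, -1]
  [-1,  2,  0,  0, -1]
  [-1,  0,  2, -1,  0]
  [-1,  0, -1,  2,  0]
  [-1, -1,  0,  0,  2]
Characteristic polynomial: det(λI − L) = λ(λ − 1)(λ − 3)²(λ − 5).
Roots: λ = 0; (λ − 1) = 0 ⇒ λ = 1; (λ − 3) = 0 ⇒ λ = 3 (multiplicity 2); (λ − 5) = 0 ⇒ λ = 5.
(Check: the roots sum (with multiplicity) to 12, matching trace L = Σdeg = 2·6 = 12.)
Laplacian eigenvalues (increasing order): [0.0, 1.0, 3.0, 3.0, 5.0]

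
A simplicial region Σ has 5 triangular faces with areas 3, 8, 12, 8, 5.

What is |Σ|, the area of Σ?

3 + 8 + 12 + 8 + 5 = 36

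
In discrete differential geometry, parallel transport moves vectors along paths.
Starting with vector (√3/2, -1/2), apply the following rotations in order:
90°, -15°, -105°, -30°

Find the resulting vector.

Total rotation: 90° + (-15°) + (-105°) + (-30°) = -60°. Final vector: (0, -1)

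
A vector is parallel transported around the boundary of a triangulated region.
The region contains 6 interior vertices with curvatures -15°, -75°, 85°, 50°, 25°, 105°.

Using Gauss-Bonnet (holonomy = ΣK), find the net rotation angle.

Holonomy = total enclosed curvature = (-15°) + (-75°) + 85° + 50° + 25° + 105° = 175°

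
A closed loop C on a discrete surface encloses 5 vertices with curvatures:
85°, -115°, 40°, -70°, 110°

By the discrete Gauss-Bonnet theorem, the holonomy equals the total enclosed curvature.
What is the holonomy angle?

Holonomy = total enclosed curvature = 85° + (-115°) + 40° + (-70°) + 110° = 50°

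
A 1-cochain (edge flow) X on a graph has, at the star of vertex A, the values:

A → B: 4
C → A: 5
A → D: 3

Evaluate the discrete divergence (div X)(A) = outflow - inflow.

Divergence = sum of outgoing flows = 4 + (-5) + 3 = 2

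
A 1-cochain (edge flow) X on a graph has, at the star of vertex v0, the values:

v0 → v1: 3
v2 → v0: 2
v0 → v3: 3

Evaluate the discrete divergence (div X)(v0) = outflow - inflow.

Divergence = sum of outgoing flows = 3 + (-2) + 3 = 4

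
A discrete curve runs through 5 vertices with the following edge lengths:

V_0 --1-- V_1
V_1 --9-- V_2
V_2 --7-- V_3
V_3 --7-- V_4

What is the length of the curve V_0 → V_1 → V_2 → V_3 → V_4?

Arc length = 1 + 9 + 7 + 7 = 24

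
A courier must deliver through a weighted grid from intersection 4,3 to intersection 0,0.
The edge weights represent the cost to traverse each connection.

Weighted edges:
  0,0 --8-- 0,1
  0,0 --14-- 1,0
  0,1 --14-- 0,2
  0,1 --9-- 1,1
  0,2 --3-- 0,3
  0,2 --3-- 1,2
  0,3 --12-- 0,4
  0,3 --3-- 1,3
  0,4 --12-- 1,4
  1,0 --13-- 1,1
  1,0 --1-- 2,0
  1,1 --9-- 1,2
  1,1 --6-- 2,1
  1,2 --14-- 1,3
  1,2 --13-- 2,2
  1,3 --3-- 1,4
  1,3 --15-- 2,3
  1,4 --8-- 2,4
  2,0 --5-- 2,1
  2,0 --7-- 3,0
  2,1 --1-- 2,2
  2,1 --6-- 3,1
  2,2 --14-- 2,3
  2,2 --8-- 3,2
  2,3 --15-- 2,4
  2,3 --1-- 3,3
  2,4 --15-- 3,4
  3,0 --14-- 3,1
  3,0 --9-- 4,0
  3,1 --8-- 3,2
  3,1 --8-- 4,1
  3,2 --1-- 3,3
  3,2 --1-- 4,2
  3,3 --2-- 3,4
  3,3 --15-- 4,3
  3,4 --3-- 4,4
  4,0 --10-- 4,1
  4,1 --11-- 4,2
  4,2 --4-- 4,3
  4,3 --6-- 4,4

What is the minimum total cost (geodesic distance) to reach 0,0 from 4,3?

Shortest path: 4,3 → 4,2 → 3,2 → 2,2 → 2,1 → 2,0 → 1,0 → 0,0, total weight = 34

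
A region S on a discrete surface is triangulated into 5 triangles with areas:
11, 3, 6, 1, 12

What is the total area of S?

11 + 3 + 6 + 1 + 12 = 33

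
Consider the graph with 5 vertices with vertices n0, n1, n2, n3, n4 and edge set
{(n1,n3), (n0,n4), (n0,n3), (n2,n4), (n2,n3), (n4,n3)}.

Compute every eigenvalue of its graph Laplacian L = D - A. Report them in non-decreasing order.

Degrees: deg(n0) = 2, deg(n1) = 1, deg(n2) = 2, deg(n3) = 4, deg(n4) = 3.
L = D − A with rows/columns ordered (n0, n1, n2, n3, n4):
  [ 2,  0,  0, -1, -1]
  [ 0,  1,  0, -1,  0]
  [ 0,  0,  2, -1, -1]
  [-1, -1, -1,  4, -1]
  [-1,  0, -1, -1,  3]
Characteristic polynomial: det(λI − L) = λ(λ − 1)(λ − 2)(λ − 4)(λ − 5).
Roots: λ = 0; (λ − 1) = 0 ⇒ λ = 1; (λ − 2) = 0 ⇒ λ = 2; (λ − 4) = 0 ⇒ λ = 4; (λ − 5) = 0 ⇒ λ = 5.
(Check: the roots sum (with multiplicity) to 12, matching trace L = Σdeg = 2·6 = 12.)
Laplacian eigenvalues (increasing order): [0.0, 1.0, 2.0, 4.0, 5.0]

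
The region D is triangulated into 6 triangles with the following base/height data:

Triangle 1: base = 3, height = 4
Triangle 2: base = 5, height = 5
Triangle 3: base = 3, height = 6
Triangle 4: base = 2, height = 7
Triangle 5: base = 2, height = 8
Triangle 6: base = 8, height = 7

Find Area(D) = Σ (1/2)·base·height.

(1/2)×3×4 + (1/2)×5×5 + (1/2)×3×6 + (1/2)×2×7 + (1/2)×2×8 + (1/2)×8×7 = 70.5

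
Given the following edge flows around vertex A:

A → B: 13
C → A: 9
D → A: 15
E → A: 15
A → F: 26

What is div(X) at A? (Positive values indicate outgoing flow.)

Divergence = sum of outgoing flows = 13 + (-9) + (-15) + (-15) + 26 = 0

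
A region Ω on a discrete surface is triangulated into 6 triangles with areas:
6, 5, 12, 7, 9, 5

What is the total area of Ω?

6 + 5 + 12 + 7 + 9 + 5 = 44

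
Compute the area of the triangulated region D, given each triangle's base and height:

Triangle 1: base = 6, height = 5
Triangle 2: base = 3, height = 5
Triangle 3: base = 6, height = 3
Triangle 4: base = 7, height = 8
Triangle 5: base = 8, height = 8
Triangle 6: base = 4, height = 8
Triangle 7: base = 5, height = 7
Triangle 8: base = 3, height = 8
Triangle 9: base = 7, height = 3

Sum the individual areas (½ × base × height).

(1/2)×6×5 + (1/2)×3×5 + (1/2)×6×3 + (1/2)×7×8 + (1/2)×8×8 + (1/2)×4×8 + (1/2)×5×7 + (1/2)×3×8 + (1/2)×7×3 = 147.5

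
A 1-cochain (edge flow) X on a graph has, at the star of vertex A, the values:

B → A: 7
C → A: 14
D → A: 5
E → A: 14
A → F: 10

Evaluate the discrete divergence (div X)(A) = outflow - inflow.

Divergence = sum of outgoing flows = (-7) + (-14) + (-5) + (-14) + 10 = -30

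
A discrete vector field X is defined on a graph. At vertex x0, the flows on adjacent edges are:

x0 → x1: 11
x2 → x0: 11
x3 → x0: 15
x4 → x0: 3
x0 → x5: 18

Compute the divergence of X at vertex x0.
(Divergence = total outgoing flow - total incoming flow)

Divergence = sum of outgoing flows = 11 + (-11) + (-15) + (-3) + 18 = 0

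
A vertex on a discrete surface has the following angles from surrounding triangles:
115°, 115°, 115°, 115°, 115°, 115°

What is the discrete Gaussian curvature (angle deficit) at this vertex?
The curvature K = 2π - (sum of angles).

Sum of angles = 690°. K = 360° - 690° = -330° = -11π/6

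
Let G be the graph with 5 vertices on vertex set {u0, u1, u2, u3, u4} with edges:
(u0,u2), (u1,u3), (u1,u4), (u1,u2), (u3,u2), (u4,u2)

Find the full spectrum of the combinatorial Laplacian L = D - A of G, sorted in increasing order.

Degrees: deg(u0) = 1, deg(u1) = 3, deg(u2) = 4, deg(u3) = 2, deg(u4) = 2.
L = D − A with rows/columns ordered (u0, u1, u2, u3, u4):
  [ 1,  0, -1,  0,  0]
  [ 0,  3, -1, -1, -1]
  [-1, -1,  4, -1, -1]
  [ 0, -1, -1,  2,  0]
  [ 0, -1, -1,  0,  2]
Characteristic polynomial: det(λI − L) = λ(λ − 1)(λ − 2)(λ − 4)(λ − 5).
Roots: λ = 0; (λ − 1) = 0 ⇒ λ = 1; (λ − 2) = 0 ⇒ λ = 2; (λ − 4) = 0 ⇒ λ = 4; (λ − 5) = 0 ⇒ λ = 5.
(Check: the roots sum (with multiplicity) to 12, matching trace L = Σdeg = 2·6 = 12.)
Laplacian eigenvalues (increasing order): [0.0, 1.0, 2.0, 4.0, 5.0]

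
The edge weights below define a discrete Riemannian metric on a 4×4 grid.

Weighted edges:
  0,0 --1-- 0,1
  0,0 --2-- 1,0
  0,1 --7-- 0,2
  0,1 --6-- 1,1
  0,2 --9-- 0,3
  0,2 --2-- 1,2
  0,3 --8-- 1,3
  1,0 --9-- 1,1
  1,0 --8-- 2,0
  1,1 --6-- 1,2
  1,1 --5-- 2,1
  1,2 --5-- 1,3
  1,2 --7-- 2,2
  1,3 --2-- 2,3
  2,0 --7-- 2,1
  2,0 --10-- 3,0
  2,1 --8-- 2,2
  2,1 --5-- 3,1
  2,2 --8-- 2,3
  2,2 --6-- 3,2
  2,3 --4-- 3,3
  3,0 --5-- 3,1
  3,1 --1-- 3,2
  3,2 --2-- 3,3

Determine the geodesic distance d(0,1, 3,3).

Shortest path: 0,1 → 1,1 → 2,1 → 3,1 → 3,2 → 3,3, total weight = 19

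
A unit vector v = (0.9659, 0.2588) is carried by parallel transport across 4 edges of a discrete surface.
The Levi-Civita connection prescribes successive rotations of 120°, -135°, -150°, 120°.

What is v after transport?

Total rotation: 120° + (-135°) + (-150°) + 120° = -45°. Final vector: (0.8660, -0.5000)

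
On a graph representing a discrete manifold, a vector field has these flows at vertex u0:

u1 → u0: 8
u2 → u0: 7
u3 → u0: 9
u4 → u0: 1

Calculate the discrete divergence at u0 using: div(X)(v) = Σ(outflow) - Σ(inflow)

Divergence = sum of outgoing flows = (-8) + (-7) + (-9) + (-1) = -25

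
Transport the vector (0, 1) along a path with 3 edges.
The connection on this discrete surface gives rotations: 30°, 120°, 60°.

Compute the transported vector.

Total rotation: 30° + 120° + 60° = 210° ≡ -150° (mod 360°). Final vector: (0.5000, -0.8660)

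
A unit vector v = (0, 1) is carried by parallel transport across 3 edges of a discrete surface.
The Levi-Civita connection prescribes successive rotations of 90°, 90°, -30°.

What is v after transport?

Total rotation: 90° + 90° + (-30°) = 150°. Final vector: (-0.5000, -0.8660)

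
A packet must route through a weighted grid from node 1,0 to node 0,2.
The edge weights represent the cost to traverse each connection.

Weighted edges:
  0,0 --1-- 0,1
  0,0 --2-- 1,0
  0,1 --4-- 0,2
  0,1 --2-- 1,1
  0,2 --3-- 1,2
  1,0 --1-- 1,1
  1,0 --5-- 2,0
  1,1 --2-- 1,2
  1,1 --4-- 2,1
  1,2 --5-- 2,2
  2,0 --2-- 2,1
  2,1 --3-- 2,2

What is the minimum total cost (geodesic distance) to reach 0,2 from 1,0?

Shortest path: 1,0 → 1,1 → 1,2 → 0,2, total weight = 6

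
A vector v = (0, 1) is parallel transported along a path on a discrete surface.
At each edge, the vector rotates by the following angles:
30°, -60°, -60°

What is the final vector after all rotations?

Total rotation: 30° + (-60°) + (-60°) = -90°. Final vector: (1, 0)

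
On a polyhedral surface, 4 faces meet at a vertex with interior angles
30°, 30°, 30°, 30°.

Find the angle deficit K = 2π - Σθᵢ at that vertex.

Sum of angles = 120°. K = 360° - 120° = 240° = 4π/3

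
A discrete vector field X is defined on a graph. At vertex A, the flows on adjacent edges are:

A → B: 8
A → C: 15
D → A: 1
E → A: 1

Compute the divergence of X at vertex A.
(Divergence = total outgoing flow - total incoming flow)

Divergence = sum of outgoing flows = 8 + 15 + (-1) + (-1) = 21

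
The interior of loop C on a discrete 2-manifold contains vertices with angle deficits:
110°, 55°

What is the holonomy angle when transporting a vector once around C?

Holonomy = total enclosed curvature = 110° + 55° = 165°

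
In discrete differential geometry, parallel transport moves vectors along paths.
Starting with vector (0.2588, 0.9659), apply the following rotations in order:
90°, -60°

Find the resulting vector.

Total rotation: 90° + (-60°) = 30°. Final vector: (-0.2588, 0.9659)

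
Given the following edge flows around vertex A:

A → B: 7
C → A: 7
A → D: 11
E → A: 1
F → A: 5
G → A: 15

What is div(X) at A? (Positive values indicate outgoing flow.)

Divergence = sum of outgoing flows = 7 + (-7) + 11 + (-1) + (-5) + (-15) = -10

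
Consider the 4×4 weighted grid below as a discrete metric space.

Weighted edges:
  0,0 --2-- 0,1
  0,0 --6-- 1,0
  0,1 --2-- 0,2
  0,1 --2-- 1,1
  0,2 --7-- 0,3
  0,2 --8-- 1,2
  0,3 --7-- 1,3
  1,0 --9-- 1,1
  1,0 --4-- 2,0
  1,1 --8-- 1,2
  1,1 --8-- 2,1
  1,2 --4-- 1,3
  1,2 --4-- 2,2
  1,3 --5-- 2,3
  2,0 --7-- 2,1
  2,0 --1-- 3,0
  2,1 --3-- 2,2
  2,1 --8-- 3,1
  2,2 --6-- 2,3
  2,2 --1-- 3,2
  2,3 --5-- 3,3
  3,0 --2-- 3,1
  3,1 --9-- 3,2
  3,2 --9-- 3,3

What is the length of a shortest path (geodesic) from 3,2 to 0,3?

Shortest path: 3,2 → 2,2 → 1,2 → 1,3 → 0,3, total weight = 16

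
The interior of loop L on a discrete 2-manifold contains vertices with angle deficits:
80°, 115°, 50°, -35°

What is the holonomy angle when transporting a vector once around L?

Holonomy = total enclosed curvature = 80° + 115° + 50° + (-35°) = 210°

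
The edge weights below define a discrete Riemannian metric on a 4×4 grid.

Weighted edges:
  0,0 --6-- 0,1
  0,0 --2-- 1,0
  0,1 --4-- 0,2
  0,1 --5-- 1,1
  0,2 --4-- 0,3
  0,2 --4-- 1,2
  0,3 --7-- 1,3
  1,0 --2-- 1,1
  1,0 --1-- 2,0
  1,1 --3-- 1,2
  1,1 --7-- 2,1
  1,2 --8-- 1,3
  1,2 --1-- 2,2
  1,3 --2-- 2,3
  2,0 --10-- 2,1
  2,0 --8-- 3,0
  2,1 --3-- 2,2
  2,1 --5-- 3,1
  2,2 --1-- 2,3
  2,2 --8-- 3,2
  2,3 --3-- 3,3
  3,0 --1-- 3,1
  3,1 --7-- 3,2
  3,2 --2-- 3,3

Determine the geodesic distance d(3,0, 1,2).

Shortest path: 3,0 → 3,1 → 2,1 → 2,2 → 1,2, total weight = 10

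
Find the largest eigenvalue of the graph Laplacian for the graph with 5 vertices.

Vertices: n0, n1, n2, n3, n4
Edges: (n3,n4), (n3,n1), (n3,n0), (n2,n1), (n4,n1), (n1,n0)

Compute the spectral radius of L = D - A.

Degrees: deg(n0) = 2, deg(n1) = 4, deg(n2) = 1, deg(n3) = 3, deg(n4) = 2.
L = D − A with rows/columns ordered (n0, n1, n2, n3, n4):
  [ 2, -1,  0, -1,  0]
  [-1,  4, -1, -1, -1]
  [ 0, -1,  1,  0,  0]
  [-1, -1,  0,  3, -1]
  [ 0, -1,  0, -1,  2]
Characteristic polynomial: det(λI − L) = λ(λ − 1)(λ − 2)(λ − 4)(λ − 5).
Roots: λ = 0; (λ − 1) = 0 ⇒ λ = 1; (λ − 2) = 0 ⇒ λ = 2; (λ − 4) = 0 ⇒ λ = 4; (λ − 5) = 0 ⇒ λ = 5.
(Check: the roots sum (with multiplicity) to 12, matching trace L = Σdeg = 2·6 = 12.)
Laplacian eigenvalues: [0.0, 1.0, 2.0, 4.0, 5.0]. Largest eigenvalue (spectral radius) = 5.0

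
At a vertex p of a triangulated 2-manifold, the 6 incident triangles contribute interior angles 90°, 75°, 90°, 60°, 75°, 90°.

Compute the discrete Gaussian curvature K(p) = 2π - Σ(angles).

Sum of angles = 480°. K = 360° - 480° = -120°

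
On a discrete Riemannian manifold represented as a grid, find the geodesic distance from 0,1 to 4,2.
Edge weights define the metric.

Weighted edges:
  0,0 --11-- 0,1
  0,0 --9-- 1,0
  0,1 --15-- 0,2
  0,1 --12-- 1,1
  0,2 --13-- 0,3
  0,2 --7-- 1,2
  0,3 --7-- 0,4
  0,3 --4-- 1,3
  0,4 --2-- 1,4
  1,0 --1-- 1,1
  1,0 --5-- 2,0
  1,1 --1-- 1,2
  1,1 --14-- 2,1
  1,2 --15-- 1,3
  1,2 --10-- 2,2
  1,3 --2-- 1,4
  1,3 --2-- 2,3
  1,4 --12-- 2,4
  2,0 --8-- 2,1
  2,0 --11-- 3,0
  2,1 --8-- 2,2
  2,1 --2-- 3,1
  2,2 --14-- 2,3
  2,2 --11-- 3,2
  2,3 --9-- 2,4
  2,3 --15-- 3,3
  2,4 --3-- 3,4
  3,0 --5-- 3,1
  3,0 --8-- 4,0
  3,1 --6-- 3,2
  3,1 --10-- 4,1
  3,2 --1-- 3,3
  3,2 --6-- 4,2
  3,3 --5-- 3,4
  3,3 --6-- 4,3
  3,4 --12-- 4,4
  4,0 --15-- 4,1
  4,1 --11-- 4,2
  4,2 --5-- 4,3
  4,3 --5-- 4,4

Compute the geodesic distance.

Shortest path: 0,1 → 1,1 → 1,2 → 2,2 → 3,2 → 4,2, total weight = 40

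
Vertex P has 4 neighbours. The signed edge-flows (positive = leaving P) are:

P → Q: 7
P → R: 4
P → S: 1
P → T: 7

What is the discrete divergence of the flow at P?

Divergence = sum of outgoing flows = 7 + 4 + 1 + 7 = 19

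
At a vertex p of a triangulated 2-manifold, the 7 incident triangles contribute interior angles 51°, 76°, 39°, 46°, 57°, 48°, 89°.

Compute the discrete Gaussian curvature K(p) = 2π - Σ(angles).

Sum of angles = 406°. K = 360° - 406° = -46° = -23π/90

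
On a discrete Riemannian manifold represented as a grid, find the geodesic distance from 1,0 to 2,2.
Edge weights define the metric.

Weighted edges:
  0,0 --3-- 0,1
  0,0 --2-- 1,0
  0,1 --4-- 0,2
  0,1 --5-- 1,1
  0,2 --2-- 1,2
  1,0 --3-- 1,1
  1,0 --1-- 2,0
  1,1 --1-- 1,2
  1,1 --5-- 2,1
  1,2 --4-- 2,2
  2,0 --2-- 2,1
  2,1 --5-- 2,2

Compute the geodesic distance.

Shortest path: 1,0 → 2,0 → 2,1 → 2,2, total weight = 8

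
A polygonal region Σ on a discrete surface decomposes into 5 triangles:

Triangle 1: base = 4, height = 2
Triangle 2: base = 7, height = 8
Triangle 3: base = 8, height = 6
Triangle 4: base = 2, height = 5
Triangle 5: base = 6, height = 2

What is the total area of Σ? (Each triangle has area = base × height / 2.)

(1/2)×4×2 + (1/2)×7×8 + (1/2)×8×6 + (1/2)×2×5 + (1/2)×6×2 = 67.0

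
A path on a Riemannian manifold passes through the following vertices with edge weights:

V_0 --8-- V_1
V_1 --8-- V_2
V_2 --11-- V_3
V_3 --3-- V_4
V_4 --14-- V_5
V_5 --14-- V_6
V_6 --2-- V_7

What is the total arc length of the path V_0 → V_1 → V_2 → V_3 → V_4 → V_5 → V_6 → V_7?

Arc length = 8 + 8 + 11 + 3 + 14 + 14 + 2 = 60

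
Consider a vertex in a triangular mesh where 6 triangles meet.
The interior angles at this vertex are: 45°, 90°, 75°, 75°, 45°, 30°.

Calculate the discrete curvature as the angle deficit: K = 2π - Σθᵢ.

Sum of angles = 360°. K = 360° - 360° = 0° = 0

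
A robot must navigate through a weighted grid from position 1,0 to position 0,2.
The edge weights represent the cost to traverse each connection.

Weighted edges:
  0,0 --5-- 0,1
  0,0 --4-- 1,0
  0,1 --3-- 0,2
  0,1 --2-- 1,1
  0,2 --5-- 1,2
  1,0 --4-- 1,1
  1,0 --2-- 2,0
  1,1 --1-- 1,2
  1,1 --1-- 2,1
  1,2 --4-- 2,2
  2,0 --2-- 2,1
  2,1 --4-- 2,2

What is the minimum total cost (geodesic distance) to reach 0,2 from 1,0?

Shortest path: 1,0 → 1,1 → 0,1 → 0,2, total weight = 9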